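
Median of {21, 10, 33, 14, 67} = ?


Sorted: 10, 14, 21, 33, 67
n = 5 (odd)
Middle value = 21

Median = 21


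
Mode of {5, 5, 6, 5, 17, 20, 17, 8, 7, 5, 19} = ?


Frequencies: 5:4, 6:1, 7:1, 8:1, 17:2, 19:1, 20:1
Max frequency = 4
Mode = 5

Mode = 5


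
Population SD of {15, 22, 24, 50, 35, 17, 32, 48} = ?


Mean = 30.3750
Variance = 155.7344
SD = sqrt(155.7344) = 12.4794

SD = 12.4794


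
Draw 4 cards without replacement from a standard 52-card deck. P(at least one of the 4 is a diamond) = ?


P(at least one) = 1 - P(none)
P(none) = (39/52) × (38/51) × (37/50) × (36/49) = 0.303818
P(at least one) = 1 - 0.303818 = 0.6962

P = 0.6962


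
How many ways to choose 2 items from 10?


C(10,2) = 10!/(2! × 8!)
= 3628800/(2 × 40320)
= 45

C(10,2) = 45


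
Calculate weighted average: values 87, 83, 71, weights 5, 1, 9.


Numerator = 87*5 + 83*1 + 71*9 = 1157
Denominator = 5 + 1 + 9 = 15
WM = 1157/15 = 77.1333

WM = 77.1333


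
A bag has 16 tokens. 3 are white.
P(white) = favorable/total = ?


P = 3/16 = 0.1875

P = 0.1875


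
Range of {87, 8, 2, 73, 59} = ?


Max = 87, Min = 2
Range = 87 - 2 = 85

Range = 85


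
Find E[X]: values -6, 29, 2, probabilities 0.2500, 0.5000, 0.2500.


E[X] = -6*0.2500 + 29*0.5000 + 2*0.2500
= -1.5000 + 14.5000 + 0.5000
= 13.5000

E[X] = 13.5000


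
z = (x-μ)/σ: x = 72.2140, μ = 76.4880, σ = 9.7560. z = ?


z = (72.2140 - 76.4880)/9.7560
= -4.2740/9.7560
= -0.4381

z = -0.4381


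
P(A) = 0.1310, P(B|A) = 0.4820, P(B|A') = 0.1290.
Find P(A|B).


P(B) = P(B|A)*P(A) + P(B|A')*P(A')
= 0.4820*0.1310 + 0.1290*0.8690
= 0.063142 + 0.112101 = 0.175243
P(A|B) = 0.063142/0.175243 = 0.3603

P(A|B) = 0.3603


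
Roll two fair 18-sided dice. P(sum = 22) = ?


Total outcomes = 18×18 = 324
Favorable (sum = 22): 15
P = 15/324 = 0.0463

P = 0.0463


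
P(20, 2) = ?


P(20,2) = 20!/18!
= 2432902008176640000/6402373705728000
= 380

P(20,2) = 380


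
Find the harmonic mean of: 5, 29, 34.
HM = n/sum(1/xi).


Sum of reciprocals = 1/5 + 1/29 + 1/34 = 0.263895
HM = 3/0.263895 = 11.3682

HM = 11.3682


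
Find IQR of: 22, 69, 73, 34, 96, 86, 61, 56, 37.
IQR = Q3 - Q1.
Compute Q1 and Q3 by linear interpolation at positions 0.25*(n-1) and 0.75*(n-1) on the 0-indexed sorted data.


Sorted: 22, 34, 37, 56, 61, 69, 73, 86, 96
Q1 (25th %ile) = 37.0000
Q3 (75th %ile) = 73.0000
IQR = 73.0000 - 37.0000 = 36.0000

IQR = 36.0000


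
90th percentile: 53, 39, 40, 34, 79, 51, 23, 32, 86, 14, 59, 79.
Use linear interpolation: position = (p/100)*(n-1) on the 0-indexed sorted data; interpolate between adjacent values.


Sorted: 14, 23, 32, 34, 39, 40, 51, 53, 59, 79, 79, 86
n = 12
Index = 90/100 * 11 = 9.9000
Lower = data[9] = 79, Upper = data[10] = 79
P90 = 79 + 0.9000*(0) = 79.0000

P90 = 79.0000


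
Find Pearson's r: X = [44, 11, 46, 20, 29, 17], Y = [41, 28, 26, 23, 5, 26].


Mean X = 27.8333, Mean Y = 24.8333
SD X = 13.259169, SD Y = 10.573815
Cov = 34.638889
r = 34.638889/(13.259169*10.573815) = 0.2471

r = 0.2471


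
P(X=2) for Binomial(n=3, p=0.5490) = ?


C(3,2) = 3
p^2 = 0.301401
(1-p)^1 = 0.451000
P = 3 * 0.301401 * 0.451000 = 0.4078

P(X=2) = 0.4078


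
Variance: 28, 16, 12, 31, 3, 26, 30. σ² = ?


Mean = 20.8571
Squared deviations: 51.0204, 23.5918, 78.4490, 102.8776, 318.8776, 26.4490, 83.5918
Sum = 684.8571
Variance = 684.8571/7 = 97.8367

Variance = 97.8367


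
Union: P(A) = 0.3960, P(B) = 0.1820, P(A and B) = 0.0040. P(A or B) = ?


P(A∪B) = 0.3960 + 0.1820 - 0.0040
= 0.5780 - 0.0040
= 0.5740

P(A∪B) = 0.5740


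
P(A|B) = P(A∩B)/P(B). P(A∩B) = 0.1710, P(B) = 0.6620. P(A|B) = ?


P(A|B) = 0.1710/0.6620 = 0.2583

P(A|B) = 0.2583


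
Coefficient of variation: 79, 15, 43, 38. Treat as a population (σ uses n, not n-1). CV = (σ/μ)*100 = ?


Mean = 43.7500
SD = 22.9279
CV = (22.9279/43.7500)*100 = 52.4066%

CV = 52.4066%


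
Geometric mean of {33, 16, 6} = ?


Product = 33 × 16 × 6 = 3168
GM = 3168^(1/3) = 14.6868

GM = 14.6868


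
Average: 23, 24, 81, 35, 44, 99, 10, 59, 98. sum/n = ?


Sum = 23 + 24 + 81 + 35 + 44 + 99 + 10 + 59 + 98 = 473
n = 9
Mean = 473/9 = 52.5556

Mean = 52.5556


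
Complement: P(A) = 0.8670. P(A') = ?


P(not A) = 1 - 0.8670 = 0.1330

P(not A) = 0.1330


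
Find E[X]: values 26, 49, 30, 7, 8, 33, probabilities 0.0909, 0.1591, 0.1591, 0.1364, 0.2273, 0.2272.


E[X] = 26*0.0909 + 49*0.1591 + 30*0.1591 + 7*0.1364 + 8*0.2273 + 33*0.2272
= 2.3634 + 7.7959 + 4.7730 + 0.9548 + 1.8184 + 7.4976
= 25.2031

E[X] = 25.2031


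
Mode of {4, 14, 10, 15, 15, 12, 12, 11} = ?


Frequencies: 4:1, 10:1, 11:1, 12:2, 14:1, 15:2
Max frequency = 2
Mode = 12, 15

Mode = 12, 15


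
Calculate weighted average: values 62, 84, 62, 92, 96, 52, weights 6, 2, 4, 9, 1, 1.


Numerator = 62*6 + 84*2 + 62*4 + 92*9 + 96*1 + 52*1 = 1764
Denominator = 6 + 2 + 4 + 9 + 1 + 1 = 23
WM = 1764/23 = 76.6957

WM = 76.6957


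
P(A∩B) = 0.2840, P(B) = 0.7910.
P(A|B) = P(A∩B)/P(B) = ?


P(A|B) = 0.2840/0.7910 = 0.3590

P(A|B) = 0.3590


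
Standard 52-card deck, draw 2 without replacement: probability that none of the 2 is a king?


P(no kings) = (48/52) × (47/51)
= 0.8507

P = 0.8507


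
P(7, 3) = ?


P(7,3) = 7!/4!
= 5040/24
= 210

P(7,3) = 210


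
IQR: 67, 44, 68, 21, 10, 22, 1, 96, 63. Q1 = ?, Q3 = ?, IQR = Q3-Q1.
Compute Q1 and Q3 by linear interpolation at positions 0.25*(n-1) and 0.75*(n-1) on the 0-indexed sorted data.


Sorted: 1, 10, 21, 22, 44, 63, 67, 68, 96
Q1 (25th %ile) = 21.0000
Q3 (75th %ile) = 67.0000
IQR = 67.0000 - 21.0000 = 46.0000

IQR = 46.0000


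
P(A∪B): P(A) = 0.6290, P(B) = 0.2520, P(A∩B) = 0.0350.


P(A∪B) = 0.6290 + 0.2520 - 0.0350
= 0.8810 - 0.0350
= 0.8460

P(A∪B) = 0.8460


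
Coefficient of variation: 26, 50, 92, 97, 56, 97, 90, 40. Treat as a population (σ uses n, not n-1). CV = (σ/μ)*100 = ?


Mean = 68.5000
SD = 26.8235
CV = (26.8235/68.5000)*100 = 39.1584%

CV = 39.1584%


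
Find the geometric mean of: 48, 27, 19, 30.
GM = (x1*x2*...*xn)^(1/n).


Product = 48 × 27 × 19 × 30 = 738720
GM = 738720^(1/4) = 29.3170

GM = 29.3170


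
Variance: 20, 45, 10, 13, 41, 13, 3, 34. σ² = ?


Mean = 22.3750
Squared deviations: 5.6406, 511.8906, 153.1406, 87.8906, 346.8906, 87.8906, 375.3906, 135.1406
Sum = 1703.8750
Variance = 1703.8750/8 = 212.9844

Variance = 212.9844


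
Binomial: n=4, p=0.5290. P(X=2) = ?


C(4,2) = 6
p^2 = 0.279841
(1-p)^2 = 0.221841
P = 6 * 0.279841 * 0.221841 = 0.3725

P(X=2) = 0.3725


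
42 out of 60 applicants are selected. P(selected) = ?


P = 42/60 = 0.7000

P = 0.7000


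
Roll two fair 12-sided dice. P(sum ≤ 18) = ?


Total outcomes = 12×12 = 144
Favorable (sum ≤ 18): 123
P = 123/144 = 0.8542

P = 0.8542


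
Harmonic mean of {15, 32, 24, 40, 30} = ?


Sum of reciprocals = 1/15 + 1/32 + 1/24 + 1/40 + 1/30 = 0.197917
HM = 5/0.197917 = 25.2632

HM = 25.2632


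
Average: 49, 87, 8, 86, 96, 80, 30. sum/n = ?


Sum = 49 + 87 + 8 + 86 + 96 + 80 + 30 = 436
n = 7
Mean = 436/7 = 62.2857

Mean = 62.2857


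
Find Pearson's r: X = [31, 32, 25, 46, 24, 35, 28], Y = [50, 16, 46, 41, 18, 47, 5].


Mean X = 31.5714, Mean Y = 31.8571
SD X = 6.904598, SD Y = 16.932037
Cov = 39.224490
r = 39.224490/(6.904598*16.932037) = 0.3355

r = 0.3355


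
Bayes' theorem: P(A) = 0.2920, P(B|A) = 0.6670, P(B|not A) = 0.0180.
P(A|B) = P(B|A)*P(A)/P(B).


P(B) = P(B|A)*P(A) + P(B|A')*P(A')
= 0.6670*0.2920 + 0.0180*0.7080
= 0.194764 + 0.012744 = 0.207508
P(A|B) = 0.194764/0.207508 = 0.9386

P(A|B) = 0.9386


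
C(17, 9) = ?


C(17,9) = 17!/(9! × 8!)
= 355687428096000/(362880 × 40320)
= 24310

C(17,9) = 24310


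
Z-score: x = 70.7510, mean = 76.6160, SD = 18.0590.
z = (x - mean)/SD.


z = (70.7510 - 76.6160)/18.0590
= -5.8650/18.0590
= -0.3248

z = -0.3248


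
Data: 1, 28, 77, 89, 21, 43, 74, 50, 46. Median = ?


Sorted: 1, 21, 28, 43, 46, 50, 74, 77, 89
n = 9 (odd)
Middle value = 46

Median = 46


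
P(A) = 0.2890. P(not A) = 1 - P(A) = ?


P(not A) = 1 - 0.2890 = 0.7110

P(not A) = 0.7110


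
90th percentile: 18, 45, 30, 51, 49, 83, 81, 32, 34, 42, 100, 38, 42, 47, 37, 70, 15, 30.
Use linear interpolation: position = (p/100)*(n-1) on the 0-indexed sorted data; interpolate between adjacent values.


Sorted: 15, 18, 30, 30, 32, 34, 37, 38, 42, 42, 45, 47, 49, 51, 70, 81, 83, 100
n = 18
Index = 90/100 * 17 = 15.3000
Lower = data[15] = 81, Upper = data[16] = 83
P90 = 81 + 0.3000*(2) = 81.6000

P90 = 81.6000


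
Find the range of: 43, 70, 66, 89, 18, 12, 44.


Max = 89, Min = 12
Range = 89 - 12 = 77

Range = 77


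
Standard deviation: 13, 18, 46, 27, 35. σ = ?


Mean = 27.8000
Variance = 139.7600
SD = sqrt(139.7600) = 11.8220

SD = 11.8220


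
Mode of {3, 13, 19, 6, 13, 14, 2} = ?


Frequencies: 2:1, 3:1, 6:1, 13:2, 14:1, 19:1
Max frequency = 2
Mode = 13

Mode = 13


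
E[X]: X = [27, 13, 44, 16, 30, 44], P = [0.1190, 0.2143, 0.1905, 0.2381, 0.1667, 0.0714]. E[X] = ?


E[X] = 27*0.1190 + 13*0.2143 + 44*0.1905 + 16*0.2381 + 30*0.1667 + 44*0.0714
= 3.2130 + 2.7859 + 8.3820 + 3.8096 + 5.0010 + 3.1416
= 26.3331

E[X] = 26.3331


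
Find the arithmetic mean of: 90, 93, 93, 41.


Sum = 90 + 93 + 93 + 41 = 317
n = 4
Mean = 317/4 = 79.2500

Mean = 79.2500


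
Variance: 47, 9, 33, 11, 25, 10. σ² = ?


Mean = 22.5000
Squared deviations: 600.2500, 182.2500, 110.2500, 132.2500, 6.2500, 156.2500
Sum = 1187.5000
Variance = 1187.5000/6 = 197.9167

Variance = 197.9167


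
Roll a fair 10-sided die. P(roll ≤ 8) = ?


Favorable outcomes (roll ≤ 8): 8
Total outcomes = 10
P = 8/10 = 0.8000

P = 0.8000


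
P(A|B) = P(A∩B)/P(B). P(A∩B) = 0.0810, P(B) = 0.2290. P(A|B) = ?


P(A|B) = 0.0810/0.2290 = 0.3537

P(A|B) = 0.3537


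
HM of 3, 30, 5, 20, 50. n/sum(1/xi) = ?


Sum of reciprocals = 1/3 + 1/30 + 1/5 + 1/20 + 1/50 = 0.636667
HM = 5/0.636667 = 7.8534

HM = 7.8534


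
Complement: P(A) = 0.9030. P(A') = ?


P(not A) = 1 - 0.9030 = 0.0970

P(not A) = 0.0970


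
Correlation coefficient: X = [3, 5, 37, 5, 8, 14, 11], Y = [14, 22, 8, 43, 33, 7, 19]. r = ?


Mean X = 11.8571, Mean Y = 20.8571
SD X = 10.855263, SD Y = 12.229105
Cov = -71.020408
r = -71.020408/(10.855263*12.229105) = -0.5350

r = -0.5350


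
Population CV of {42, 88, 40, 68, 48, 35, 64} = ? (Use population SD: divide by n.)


Mean = 55.0000
SD = 17.6554
CV = (17.6554/55.0000)*100 = 32.1008%

CV = 32.1008%


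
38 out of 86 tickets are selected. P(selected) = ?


P = 38/86 = 0.4419

P = 0.4419


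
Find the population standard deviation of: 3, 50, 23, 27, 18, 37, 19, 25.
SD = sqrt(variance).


Mean = 25.2500
Variance = 168.1875
SD = sqrt(168.1875) = 12.9687

SD = 12.9687


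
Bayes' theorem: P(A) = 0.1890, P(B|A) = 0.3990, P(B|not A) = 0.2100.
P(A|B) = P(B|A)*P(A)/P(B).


P(B) = P(B|A)*P(A) + P(B|A')*P(A')
= 0.3990*0.1890 + 0.2100*0.8110
= 0.075411 + 0.170310 = 0.245721
P(A|B) = 0.075411/0.245721 = 0.3069

P(A|B) = 0.3069


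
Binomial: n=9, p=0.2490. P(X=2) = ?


C(9,2) = 36
p^2 = 0.062001
(1-p)^7 = 0.134735
P = 36 * 0.062001 * 0.134735 = 0.3007

P(X=2) = 0.3007


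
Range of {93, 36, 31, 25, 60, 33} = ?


Max = 93, Min = 25
Range = 93 - 25 = 68

Range = 68


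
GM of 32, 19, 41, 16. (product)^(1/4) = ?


Product = 32 × 19 × 41 × 16 = 398848
GM = 398848^(1/4) = 25.1305

GM = 25.1305


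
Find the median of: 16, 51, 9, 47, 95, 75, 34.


Sorted: 9, 16, 34, 47, 51, 75, 95
n = 7 (odd)
Middle value = 47

Median = 47


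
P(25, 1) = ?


P(25,1) = 25!/24!
= 15511210043330985984000000/620448401733239439360000
= 25

P(25,1) = 25


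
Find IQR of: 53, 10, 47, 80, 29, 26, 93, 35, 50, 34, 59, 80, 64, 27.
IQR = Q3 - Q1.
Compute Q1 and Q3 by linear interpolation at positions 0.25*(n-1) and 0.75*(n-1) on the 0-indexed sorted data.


Sorted: 10, 26, 27, 29, 34, 35, 47, 50, 53, 59, 64, 80, 80, 93
Q1 (25th %ile) = 30.2500
Q3 (75th %ile) = 62.7500
IQR = 62.7500 - 30.2500 = 32.5000

IQR = 32.5000


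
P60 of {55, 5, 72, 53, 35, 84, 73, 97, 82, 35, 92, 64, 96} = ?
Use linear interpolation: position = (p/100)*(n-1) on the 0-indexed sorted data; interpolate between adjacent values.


Sorted: 5, 35, 35, 53, 55, 64, 72, 73, 82, 84, 92, 96, 97
n = 13
Index = 60/100 * 12 = 7.2000
Lower = data[7] = 73, Upper = data[8] = 82
P60 = 73 + 0.2000*(9) = 74.8000

P60 = 74.8000


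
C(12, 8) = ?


C(12,8) = 12!/(8! × 4!)
= 479001600/(40320 × 24)
= 495

C(12,8) = 495


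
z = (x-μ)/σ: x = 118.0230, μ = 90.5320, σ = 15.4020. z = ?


z = (118.0230 - 90.5320)/15.4020
= 27.4910/15.4020
= 1.7849

z = 1.7849


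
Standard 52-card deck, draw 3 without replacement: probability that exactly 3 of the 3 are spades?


Hypergeometric: P(X=3) = C(13,3)·C(39,0) / C(52,3)
= 286 × 1 / 22100
= 286/22100 = 0.0129

P = 0.0129


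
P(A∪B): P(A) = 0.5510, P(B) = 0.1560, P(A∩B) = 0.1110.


P(A∪B) = 0.5510 + 0.1560 - 0.1110
= 0.7070 - 0.1110
= 0.5960

P(A∪B) = 0.5960


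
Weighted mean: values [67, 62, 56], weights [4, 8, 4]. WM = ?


Numerator = 67*4 + 62*8 + 56*4 = 988
Denominator = 4 + 8 + 4 = 16
WM = 988/16 = 61.7500

WM = 61.7500


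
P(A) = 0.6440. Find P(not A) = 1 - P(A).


P(not A) = 1 - 0.6440 = 0.3560

P(not A) = 0.3560


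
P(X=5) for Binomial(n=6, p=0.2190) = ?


C(6,5) = 6
p^5 = 0.000504
(1-p)^1 = 0.781000
P = 6 * 0.000504 * 0.781000 = 0.0024

P(X=5) = 0.0024


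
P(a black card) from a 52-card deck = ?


26 black cards in 52 cards
P = 26/52 = 0.5000

P = 0.5000


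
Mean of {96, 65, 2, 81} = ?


Sum = 96 + 65 + 2 + 81 = 244
n = 4
Mean = 244/4 = 61.0000

Mean = 61.0000


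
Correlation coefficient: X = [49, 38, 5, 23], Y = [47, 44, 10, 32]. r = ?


Mean X = 28.7500, Mean Y = 33.2500
SD X = 16.528385, SD Y = 14.549485
Cov = 234.312500
r = 234.312500/(16.528385*14.549485) = 0.9744

r = 0.9744


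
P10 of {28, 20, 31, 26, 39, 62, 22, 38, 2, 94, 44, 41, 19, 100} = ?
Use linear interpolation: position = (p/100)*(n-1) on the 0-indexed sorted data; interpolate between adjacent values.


Sorted: 2, 19, 20, 22, 26, 28, 31, 38, 39, 41, 44, 62, 94, 100
n = 14
Index = 10/100 * 13 = 1.3000
Lower = data[1] = 19, Upper = data[2] = 20
P10 = 19 + 0.3000*(1) = 19.3000

P10 = 19.3000


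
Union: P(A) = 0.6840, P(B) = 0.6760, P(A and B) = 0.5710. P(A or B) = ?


P(A∪B) = 0.6840 + 0.6760 - 0.5710
= 1.3600 - 0.5710
= 0.7890

P(A∪B) = 0.7890


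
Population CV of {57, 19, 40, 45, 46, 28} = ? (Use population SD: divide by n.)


Mean = 39.1667
SD = 12.4555
CV = (12.4555/39.1667)*100 = 31.8012%

CV = 31.8012%


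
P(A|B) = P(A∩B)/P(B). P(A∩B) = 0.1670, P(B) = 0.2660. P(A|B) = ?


P(A|B) = 0.1670/0.2660 = 0.6278

P(A|B) = 0.6278


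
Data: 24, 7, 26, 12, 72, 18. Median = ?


Sorted: 7, 12, 18, 24, 26, 72
n = 6 (even)
Middle values: 18 and 24
Median = (18+24)/2 = 21.0000

Median = 21.0000


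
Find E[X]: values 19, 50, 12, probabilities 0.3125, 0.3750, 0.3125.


E[X] = 19*0.3125 + 50*0.3750 + 12*0.3125
= 5.9375 + 18.7500 + 3.7500
= 28.4375

E[X] = 28.4375


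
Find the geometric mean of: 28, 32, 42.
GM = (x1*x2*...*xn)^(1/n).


Product = 28 × 32 × 42 = 37632
GM = 37632^(1/3) = 33.5109

GM = 33.5109


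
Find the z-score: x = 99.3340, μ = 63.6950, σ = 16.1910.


z = (99.3340 - 63.6950)/16.1910
= 35.6390/16.1910
= 2.2012

z = 2.2012


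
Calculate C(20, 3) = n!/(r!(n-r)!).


C(20,3) = 20!/(3! × 17!)
= 2432902008176640000/(6 × 355687428096000)
= 1140

C(20,3) = 1140


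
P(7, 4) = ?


P(7,4) = 7!/3!
= 5040/6
= 840

P(7,4) = 840


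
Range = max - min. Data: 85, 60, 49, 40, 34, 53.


Max = 85, Min = 34
Range = 85 - 34 = 51

Range = 51


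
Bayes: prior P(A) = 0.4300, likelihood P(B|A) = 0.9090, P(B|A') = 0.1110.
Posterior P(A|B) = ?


P(B) = P(B|A)*P(A) + P(B|A')*P(A')
= 0.9090*0.4300 + 0.1110*0.5700
= 0.390870 + 0.063270 = 0.454140
P(A|B) = 0.390870/0.454140 = 0.8607

P(A|B) = 0.8607


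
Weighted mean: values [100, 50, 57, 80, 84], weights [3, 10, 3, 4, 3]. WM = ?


Numerator = 100*3 + 50*10 + 57*3 + 80*4 + 84*3 = 1543
Denominator = 3 + 10 + 3 + 4 + 3 = 23
WM = 1543/23 = 67.0870

WM = 67.0870


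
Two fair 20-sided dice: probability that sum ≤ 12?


Total outcomes = 20×20 = 400
Favorable (sum ≤ 12): 66
P = 66/400 = 0.1650

P = 0.1650


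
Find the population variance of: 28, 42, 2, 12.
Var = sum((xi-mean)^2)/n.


Mean = 21.0000
Squared deviations: 49.0000, 441.0000, 361.0000, 81.0000
Sum = 932.0000
Variance = 932.0000/4 = 233.0000

Variance = 233.0000


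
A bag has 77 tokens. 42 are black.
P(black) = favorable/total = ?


P = 42/77 = 0.5455

P = 0.5455


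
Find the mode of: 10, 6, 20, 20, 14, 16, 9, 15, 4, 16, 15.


Frequencies: 4:1, 6:1, 9:1, 10:1, 14:1, 15:2, 16:2, 20:2
Max frequency = 2
Mode = 15, 16, 20

Mode = 15, 16, 20


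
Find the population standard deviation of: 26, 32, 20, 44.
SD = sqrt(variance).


Mean = 30.5000
Variance = 78.7500
SD = sqrt(78.7500) = 8.8741

SD = 8.8741


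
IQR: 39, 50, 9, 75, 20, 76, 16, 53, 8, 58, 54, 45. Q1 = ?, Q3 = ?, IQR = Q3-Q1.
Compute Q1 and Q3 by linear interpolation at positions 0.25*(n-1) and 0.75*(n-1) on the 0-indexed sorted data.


Sorted: 8, 9, 16, 20, 39, 45, 50, 53, 54, 58, 75, 76
Q1 (25th %ile) = 19.0000
Q3 (75th %ile) = 55.0000
IQR = 55.0000 - 19.0000 = 36.0000

IQR = 36.0000


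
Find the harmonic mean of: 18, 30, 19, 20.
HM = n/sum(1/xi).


Sum of reciprocals = 1/18 + 1/30 + 1/19 + 1/20 = 0.191520
HM = 4/0.191520 = 20.8855

HM = 20.8855


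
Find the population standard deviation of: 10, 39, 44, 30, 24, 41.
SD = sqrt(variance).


Mean = 31.3333
Variance = 137.2222
SD = sqrt(137.2222) = 11.7142

SD = 11.7142


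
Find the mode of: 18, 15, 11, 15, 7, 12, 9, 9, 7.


Frequencies: 7:2, 9:2, 11:1, 12:1, 15:2, 18:1
Max frequency = 2
Mode = 7, 9, 15

Mode = 7, 9, 15


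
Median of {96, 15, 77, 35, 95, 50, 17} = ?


Sorted: 15, 17, 35, 50, 77, 95, 96
n = 7 (odd)
Middle value = 50

Median = 50


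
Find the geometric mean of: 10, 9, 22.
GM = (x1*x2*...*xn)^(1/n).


Product = 10 × 9 × 22 = 1980
GM = 1980^(1/3) = 12.5571

GM = 12.5571


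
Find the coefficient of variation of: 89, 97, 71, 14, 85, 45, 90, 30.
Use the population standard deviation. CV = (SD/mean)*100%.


Mean = 65.1250
SD = 29.3404
CV = (29.3404/65.1250)*100 = 45.0524%

CV = 45.0524%


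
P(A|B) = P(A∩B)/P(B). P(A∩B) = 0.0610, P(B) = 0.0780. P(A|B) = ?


P(A|B) = 0.0610/0.0780 = 0.7821

P(A|B) = 0.7821


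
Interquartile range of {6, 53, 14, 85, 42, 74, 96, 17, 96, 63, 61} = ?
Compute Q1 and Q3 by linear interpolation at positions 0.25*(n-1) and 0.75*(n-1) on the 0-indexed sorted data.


Sorted: 6, 14, 17, 42, 53, 61, 63, 74, 85, 96, 96
Q1 (25th %ile) = 29.5000
Q3 (75th %ile) = 79.5000
IQR = 79.5000 - 29.5000 = 50.0000

IQR = 50.0000


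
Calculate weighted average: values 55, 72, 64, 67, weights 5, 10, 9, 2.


Numerator = 55*5 + 72*10 + 64*9 + 67*2 = 1705
Denominator = 5 + 10 + 9 + 2 = 26
WM = 1705/26 = 65.5769

WM = 65.5769


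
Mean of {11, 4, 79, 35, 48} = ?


Sum = 11 + 4 + 79 + 35 + 48 = 177
n = 5
Mean = 177/5 = 35.4000

Mean = 35.4000


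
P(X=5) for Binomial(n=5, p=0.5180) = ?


C(5,5) = 1
p^5 = 0.037295
(1-p)^0 = 1.000000
P = 1 * 0.037295 * 1.000000 = 0.0373

P(X=5) = 0.0373


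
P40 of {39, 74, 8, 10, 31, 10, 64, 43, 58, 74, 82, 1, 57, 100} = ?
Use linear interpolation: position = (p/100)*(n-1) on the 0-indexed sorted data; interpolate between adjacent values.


Sorted: 1, 8, 10, 10, 31, 39, 43, 57, 58, 64, 74, 74, 82, 100
n = 14
Index = 40/100 * 13 = 5.2000
Lower = data[5] = 39, Upper = data[6] = 43
P40 = 39 + 0.2000*(4) = 39.8000

P40 = 39.8000


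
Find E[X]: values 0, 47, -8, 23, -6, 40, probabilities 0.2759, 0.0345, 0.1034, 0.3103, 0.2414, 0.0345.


E[X] = 0*0.2759 + 47*0.0345 - 8*0.1034 + 23*0.3103 - 6*0.2414 + 40*0.0345
= 0 + 1.6215 - 0.8272 + 7.1369 - 1.4484 + 1.3800
= 7.8628

E[X] = 7.8628


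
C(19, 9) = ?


C(19,9) = 19!/(9! × 10!)
= 121645100408832000/(362880 × 3628800)
= 92378

C(19,9) = 92378


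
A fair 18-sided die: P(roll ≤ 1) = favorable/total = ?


Favorable outcomes (roll ≤ 1): 1
Total outcomes = 18
P = 1/18 = 0.0556

P = 0.0556


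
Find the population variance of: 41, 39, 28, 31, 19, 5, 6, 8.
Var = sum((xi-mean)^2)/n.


Mean = 22.1250
Squared deviations: 356.2656, 284.7656, 34.5156, 78.7656, 9.7656, 293.2656, 260.0156, 199.5156
Sum = 1516.8750
Variance = 1516.8750/8 = 189.6094

Variance = 189.6094


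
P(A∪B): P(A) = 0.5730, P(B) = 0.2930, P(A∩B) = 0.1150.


P(A∪B) = 0.5730 + 0.2930 - 0.1150
= 0.8660 - 0.1150
= 0.7510

P(A∪B) = 0.7510


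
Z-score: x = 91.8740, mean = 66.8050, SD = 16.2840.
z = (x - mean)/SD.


z = (91.8740 - 66.8050)/16.2840
= 25.0690/16.2840
= 1.5395

z = 1.5395


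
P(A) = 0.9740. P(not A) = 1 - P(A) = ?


P(not A) = 1 - 0.9740 = 0.0260

P(not A) = 0.0260


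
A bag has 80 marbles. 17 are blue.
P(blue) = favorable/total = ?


P = 17/80 = 0.2125

P = 0.2125


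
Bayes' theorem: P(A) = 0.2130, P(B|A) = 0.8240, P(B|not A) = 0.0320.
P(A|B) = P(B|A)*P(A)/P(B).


P(B) = P(B|A)*P(A) + P(B|A')*P(A')
= 0.8240*0.2130 + 0.0320*0.7870
= 0.175512 + 0.025184 = 0.200696
P(A|B) = 0.175512/0.200696 = 0.8745

P(A|B) = 0.8745


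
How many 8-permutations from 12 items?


P(12,8) = 12!/4!
= 479001600/24
= 19958400

P(12,8) = 19958400


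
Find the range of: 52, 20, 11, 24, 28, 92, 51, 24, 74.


Max = 92, Min = 11
Range = 92 - 11 = 81

Range = 81


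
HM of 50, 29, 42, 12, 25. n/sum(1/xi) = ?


Sum of reciprocals = 1/50 + 1/29 + 1/42 + 1/12 + 1/25 = 0.201626
HM = 5/0.201626 = 24.7984

HM = 24.7984


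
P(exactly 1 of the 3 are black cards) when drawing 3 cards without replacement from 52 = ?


Hypergeometric: P(X=1) = C(26,1)·C(26,2) / C(52,3)
= 26 × 325 / 22100
= 8450/22100 = 0.3824

P = 0.3824


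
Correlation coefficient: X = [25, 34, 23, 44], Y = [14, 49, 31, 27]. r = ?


Mean X = 31.5000, Mean Y = 30.2500
SD X = 8.321658, SD Y = 12.517488
Cov = 26.375000
r = 26.375000/(8.321658*12.517488) = 0.2532

r = 0.2532


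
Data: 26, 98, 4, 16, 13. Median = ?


Sorted: 4, 13, 16, 26, 98
n = 5 (odd)
Middle value = 16

Median = 16


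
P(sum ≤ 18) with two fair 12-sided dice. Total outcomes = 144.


Total outcomes = 12×12 = 144
Favorable (sum ≤ 18): 123
P = 123/144 = 0.8542

P = 0.8542


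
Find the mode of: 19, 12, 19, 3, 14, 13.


Frequencies: 3:1, 12:1, 13:1, 14:1, 19:2
Max frequency = 2
Mode = 19

Mode = 19


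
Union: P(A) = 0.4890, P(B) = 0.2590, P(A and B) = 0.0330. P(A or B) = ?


P(A∪B) = 0.4890 + 0.2590 - 0.0330
= 0.7480 - 0.0330
= 0.7150

P(A∪B) = 0.7150


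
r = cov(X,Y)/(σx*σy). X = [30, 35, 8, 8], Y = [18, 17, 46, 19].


Mean X = 20.2500, Mean Y = 25.0000
SD X = 12.376894, SD Y = 12.144958
Cov = -92.500000
r = -92.500000/(12.376894*12.144958) = -0.6154

r = -0.6154


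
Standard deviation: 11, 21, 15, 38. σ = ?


Mean = 21.2500
Variance = 106.1875
SD = sqrt(106.1875) = 10.3047

SD = 10.3047


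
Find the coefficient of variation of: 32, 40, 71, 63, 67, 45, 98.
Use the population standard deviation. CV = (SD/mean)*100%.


Mean = 59.4286
SD = 20.8042
CV = (20.8042/59.4286)*100 = 35.0071%

CV = 35.0071%


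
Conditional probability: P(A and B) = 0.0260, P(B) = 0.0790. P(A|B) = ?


P(A|B) = 0.0260/0.0790 = 0.3291

P(A|B) = 0.3291


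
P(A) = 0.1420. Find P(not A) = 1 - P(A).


P(not A) = 1 - 0.1420 = 0.8580

P(not A) = 0.8580


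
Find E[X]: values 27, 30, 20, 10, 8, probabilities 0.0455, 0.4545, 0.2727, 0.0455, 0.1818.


E[X] = 27*0.0455 + 30*0.4545 + 20*0.2727 + 10*0.0455 + 8*0.1818
= 1.2285 + 13.6350 + 5.4540 + 0.4550 + 1.4544
= 22.2269

E[X] = 22.2269


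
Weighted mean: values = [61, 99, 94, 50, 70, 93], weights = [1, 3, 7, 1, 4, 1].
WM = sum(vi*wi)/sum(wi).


Numerator = 61*1 + 99*3 + 94*7 + 50*1 + 70*4 + 93*1 = 1439
Denominator = 1 + 3 + 7 + 1 + 4 + 1 = 17
WM = 1439/17 = 84.6471

WM = 84.6471


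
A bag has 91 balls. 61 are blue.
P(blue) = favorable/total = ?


P = 61/91 = 0.6703

P = 0.6703


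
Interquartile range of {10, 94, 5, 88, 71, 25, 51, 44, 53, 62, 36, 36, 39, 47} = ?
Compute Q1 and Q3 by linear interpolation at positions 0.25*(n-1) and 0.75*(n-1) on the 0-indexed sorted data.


Sorted: 5, 10, 25, 36, 36, 39, 44, 47, 51, 53, 62, 71, 88, 94
Q1 (25th %ile) = 36.0000
Q3 (75th %ile) = 59.7500
IQR = 59.7500 - 36.0000 = 23.7500

IQR = 23.7500


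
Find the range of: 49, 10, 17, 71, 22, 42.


Max = 71, Min = 10
Range = 71 - 10 = 61

Range = 61


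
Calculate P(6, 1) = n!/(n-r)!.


P(6,1) = 6!/5!
= 720/120
= 6

P(6,1) = 6


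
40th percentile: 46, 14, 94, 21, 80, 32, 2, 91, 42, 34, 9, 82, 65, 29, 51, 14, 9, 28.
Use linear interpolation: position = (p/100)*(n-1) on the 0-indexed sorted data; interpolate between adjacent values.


Sorted: 2, 9, 9, 14, 14, 21, 28, 29, 32, 34, 42, 46, 51, 65, 80, 82, 91, 94
n = 18
Index = 40/100 * 17 = 6.8000
Lower = data[6] = 28, Upper = data[7] = 29
P40 = 28 + 0.8000*(1) = 28.8000

P40 = 28.8000


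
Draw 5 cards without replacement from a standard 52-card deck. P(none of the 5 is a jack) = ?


P(no jacks) = (48/52) × (47/51) × (46/50) × (45/49) × (44/48)
= 0.6588

P = 0.6588


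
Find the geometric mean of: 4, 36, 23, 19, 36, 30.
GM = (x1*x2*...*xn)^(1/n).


Product = 4 × 36 × 23 × 19 × 36 × 30 = 67962240
GM = 67962240^(1/6) = 20.2012

GM = 20.2012


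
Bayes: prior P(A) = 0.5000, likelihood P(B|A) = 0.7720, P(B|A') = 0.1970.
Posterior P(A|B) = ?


P(B) = P(B|A)*P(A) + P(B|A')*P(A')
= 0.7720*0.5000 + 0.1970*0.5000
= 0.386000 + 0.098500 = 0.484500
P(A|B) = 0.386000/0.484500 = 0.7967

P(A|B) = 0.7967


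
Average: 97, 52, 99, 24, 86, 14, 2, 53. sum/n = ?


Sum = 97 + 52 + 99 + 24 + 86 + 14 + 2 + 53 = 427
n = 8
Mean = 427/8 = 53.3750

Mean = 53.3750


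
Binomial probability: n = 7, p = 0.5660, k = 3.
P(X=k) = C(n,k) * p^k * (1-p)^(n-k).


C(7,3) = 35
p^3 = 0.181321
(1-p)^4 = 0.035478
P = 35 * 0.181321 * 0.035478 = 0.2252

P(X=3) = 0.2252


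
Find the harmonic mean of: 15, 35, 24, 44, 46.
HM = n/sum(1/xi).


Sum of reciprocals = 1/15 + 1/35 + 1/24 + 1/44 + 1/46 = 0.181371
HM = 5/0.181371 = 27.5678

HM = 27.5678


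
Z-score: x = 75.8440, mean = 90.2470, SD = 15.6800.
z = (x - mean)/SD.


z = (75.8440 - 90.2470)/15.6800
= -14.4030/15.6800
= -0.9186

z = -0.9186


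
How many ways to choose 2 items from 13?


C(13,2) = 13!/(2! × 11!)
= 6227020800/(2 × 39916800)
= 78

C(13,2) = 78


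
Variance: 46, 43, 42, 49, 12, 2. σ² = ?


Mean = 32.3333
Squared deviations: 186.7778, 113.7778, 93.4444, 277.7778, 413.4444, 920.1111
Sum = 2005.3333
Variance = 2005.3333/6 = 334.2222

Variance = 334.2222


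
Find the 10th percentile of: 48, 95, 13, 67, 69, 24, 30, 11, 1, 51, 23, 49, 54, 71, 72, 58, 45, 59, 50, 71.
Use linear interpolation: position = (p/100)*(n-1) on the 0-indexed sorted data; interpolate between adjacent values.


Sorted: 1, 11, 13, 23, 24, 30, 45, 48, 49, 50, 51, 54, 58, 59, 67, 69, 71, 71, 72, 95
n = 20
Index = 10/100 * 19 = 1.9000
Lower = data[1] = 11, Upper = data[2] = 13
P10 = 11 + 0.9000*(2) = 12.8000

P10 = 12.8000


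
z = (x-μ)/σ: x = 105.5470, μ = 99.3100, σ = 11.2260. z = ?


z = (105.5470 - 99.3100)/11.2260
= 6.2370/11.2260
= 0.5556

z = 0.5556


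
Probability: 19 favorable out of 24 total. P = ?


P = 19/24 = 0.7917

P = 0.7917


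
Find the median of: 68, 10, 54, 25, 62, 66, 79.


Sorted: 10, 25, 54, 62, 66, 68, 79
n = 7 (odd)
Middle value = 62

Median = 62


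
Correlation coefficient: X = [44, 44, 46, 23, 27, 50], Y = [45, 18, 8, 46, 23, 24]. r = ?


Mean X = 39.0000, Mean Y = 27.3333
SD X = 10.165300, SD Y = 13.852397
Cov = -62.833333
r = -62.833333/(10.165300*13.852397) = -0.4462

r = -0.4462


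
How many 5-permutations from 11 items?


P(11,5) = 11!/6!
= 39916800/720
= 55440

P(11,5) = 55440


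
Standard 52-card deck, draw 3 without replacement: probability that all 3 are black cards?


P(all black cards) = (26/52) × (25/51) × (24/50)
= 0.1176

P = 0.1176


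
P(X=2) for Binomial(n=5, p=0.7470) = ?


C(5,2) = 10
p^2 = 0.558009
(1-p)^3 = 0.016194
P = 10 * 0.558009 * 0.016194 = 0.0904

P(X=2) = 0.0904


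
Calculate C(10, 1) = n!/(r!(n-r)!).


C(10,1) = 10!/(1! × 9!)
= 3628800/(1 × 362880)
= 10

C(10,1) = 10


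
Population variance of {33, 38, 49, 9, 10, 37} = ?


Mean = 29.3333
Squared deviations: 13.4444, 75.1111, 386.7778, 413.4444, 373.7778, 58.7778
Sum = 1321.3333
Variance = 1321.3333/6 = 220.2222

Variance = 220.2222


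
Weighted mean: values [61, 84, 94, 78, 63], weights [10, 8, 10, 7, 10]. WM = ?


Numerator = 61*10 + 84*8 + 94*10 + 78*7 + 63*10 = 3398
Denominator = 10 + 8 + 10 + 7 + 10 = 45
WM = 3398/45 = 75.5111

WM = 75.5111


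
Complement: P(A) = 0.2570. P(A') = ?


P(not A) = 1 - 0.2570 = 0.7430

P(not A) = 0.7430


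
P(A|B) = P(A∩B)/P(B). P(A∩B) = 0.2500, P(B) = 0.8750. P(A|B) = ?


P(A|B) = 0.2500/0.8750 = 0.2857

P(A|B) = 0.2857


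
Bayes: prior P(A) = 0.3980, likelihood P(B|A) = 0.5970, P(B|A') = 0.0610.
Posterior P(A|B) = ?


P(B) = P(B|A)*P(A) + P(B|A')*P(A')
= 0.5970*0.3980 + 0.0610*0.6020
= 0.237606 + 0.036722 = 0.274328
P(A|B) = 0.237606/0.274328 = 0.8661

P(A|B) = 0.8661


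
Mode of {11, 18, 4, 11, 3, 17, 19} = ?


Frequencies: 3:1, 4:1, 11:2, 17:1, 18:1, 19:1
Max frequency = 2
Mode = 11

Mode = 11


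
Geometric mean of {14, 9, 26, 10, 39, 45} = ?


Product = 14 × 9 × 26 × 10 × 39 × 45 = 57493800
GM = 57493800^(1/6) = 19.6458

GM = 19.6458


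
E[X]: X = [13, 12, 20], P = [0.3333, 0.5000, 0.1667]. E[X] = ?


E[X] = 13*0.3333 + 12*0.5000 + 20*0.1667
= 4.3329 + 6.0000 + 3.3340
= 13.6669

E[X] = 13.6669


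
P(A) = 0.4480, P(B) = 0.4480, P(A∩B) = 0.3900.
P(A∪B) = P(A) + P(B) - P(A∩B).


P(A∪B) = 0.4480 + 0.4480 - 0.3900
= 0.8960 - 0.3900
= 0.5060

P(A∪B) = 0.5060


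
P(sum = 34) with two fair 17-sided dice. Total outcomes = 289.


Total outcomes = 17×17 = 289
Favorable (sum = 34): 1
P = 1/289 = 0.0035

P = 0.0035


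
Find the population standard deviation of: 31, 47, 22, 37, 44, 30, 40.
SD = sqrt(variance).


Mean = 35.8571
Variance = 65.5510
SD = sqrt(65.5510) = 8.0964

SD = 8.0964


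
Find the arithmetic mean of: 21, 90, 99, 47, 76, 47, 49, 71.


Sum = 21 + 90 + 99 + 47 + 76 + 47 + 49 + 71 = 500
n = 8
Mean = 500/8 = 62.5000

Mean = 62.5000


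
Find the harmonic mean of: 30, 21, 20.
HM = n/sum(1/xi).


Sum of reciprocals = 1/30 + 1/21 + 1/20 = 0.130952
HM = 3/0.130952 = 22.9091

HM = 22.9091


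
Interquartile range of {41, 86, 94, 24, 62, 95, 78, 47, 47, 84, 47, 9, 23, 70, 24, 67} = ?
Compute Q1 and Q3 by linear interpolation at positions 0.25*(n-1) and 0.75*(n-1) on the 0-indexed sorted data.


Sorted: 9, 23, 24, 24, 41, 47, 47, 47, 62, 67, 70, 78, 84, 86, 94, 95
Q1 (25th %ile) = 36.7500
Q3 (75th %ile) = 79.5000
IQR = 79.5000 - 36.7500 = 42.7500

IQR = 42.7500


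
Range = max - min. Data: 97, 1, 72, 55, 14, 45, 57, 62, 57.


Max = 97, Min = 1
Range = 97 - 1 = 96

Range = 96


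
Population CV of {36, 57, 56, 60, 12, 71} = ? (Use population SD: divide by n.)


Mean = 48.6667
SD = 19.3879
CV = (19.3879/48.6667)*100 = 39.8381%

CV = 39.8381%


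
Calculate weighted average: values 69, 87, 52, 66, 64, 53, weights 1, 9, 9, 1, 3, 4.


Numerator = 69*1 + 87*9 + 52*9 + 66*1 + 64*3 + 53*4 = 1790
Denominator = 1 + 9 + 9 + 1 + 3 + 4 = 27
WM = 1790/27 = 66.2963

WM = 66.2963


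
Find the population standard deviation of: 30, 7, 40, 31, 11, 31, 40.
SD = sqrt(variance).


Mean = 27.1429
Variance = 147.8367
SD = sqrt(147.8367) = 12.1588

SD = 12.1588


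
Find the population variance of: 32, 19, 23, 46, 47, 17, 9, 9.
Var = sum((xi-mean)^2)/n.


Mean = 25.2500
Squared deviations: 45.5625, 39.0625, 5.0625, 430.5625, 473.0625, 68.0625, 264.0625, 264.0625
Sum = 1589.5000
Variance = 1589.5000/8 = 198.6875

Variance = 198.6875


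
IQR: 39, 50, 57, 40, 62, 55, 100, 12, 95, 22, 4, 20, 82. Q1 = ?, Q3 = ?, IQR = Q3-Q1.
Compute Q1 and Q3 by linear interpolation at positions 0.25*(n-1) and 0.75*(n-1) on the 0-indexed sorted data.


Sorted: 4, 12, 20, 22, 39, 40, 50, 55, 57, 62, 82, 95, 100
Q1 (25th %ile) = 22.0000
Q3 (75th %ile) = 62.0000
IQR = 62.0000 - 22.0000 = 40.0000

IQR = 40.0000


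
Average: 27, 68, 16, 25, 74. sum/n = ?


Sum = 27 + 68 + 16 + 25 + 74 = 210
n = 5
Mean = 210/5 = 42.0000

Mean = 42.0000


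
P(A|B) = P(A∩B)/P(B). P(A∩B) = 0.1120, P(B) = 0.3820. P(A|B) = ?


P(A|B) = 0.1120/0.3820 = 0.2932

P(A|B) = 0.2932


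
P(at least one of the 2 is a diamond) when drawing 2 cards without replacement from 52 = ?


P(at least one) = 1 - P(none)
P(none) = (39/52) × (38/51) = 0.558824
P(at least one) = 1 - 0.558824 = 0.4412

P = 0.4412


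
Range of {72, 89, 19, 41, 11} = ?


Max = 89, Min = 11
Range = 89 - 11 = 78

Range = 78


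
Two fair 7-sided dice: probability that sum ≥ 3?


Total outcomes = 7×7 = 49
Favorable (sum ≥ 3): 48
P = 48/49 = 0.9796

P = 0.9796


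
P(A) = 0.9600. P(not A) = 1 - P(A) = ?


P(not A) = 1 - 0.9600 = 0.0400

P(not A) = 0.0400


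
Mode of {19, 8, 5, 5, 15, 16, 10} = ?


Frequencies: 5:2, 8:1, 10:1, 15:1, 16:1, 19:1
Max frequency = 2
Mode = 5

Mode = 5


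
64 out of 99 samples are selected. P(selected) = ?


P = 64/99 = 0.6465

P = 0.6465


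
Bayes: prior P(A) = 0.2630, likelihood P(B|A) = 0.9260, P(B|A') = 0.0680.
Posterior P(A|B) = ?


P(B) = P(B|A)*P(A) + P(B|A')*P(A')
= 0.9260*0.2630 + 0.0680*0.7370
= 0.243538 + 0.050116 = 0.293654
P(A|B) = 0.243538/0.293654 = 0.8293

P(A|B) = 0.8293


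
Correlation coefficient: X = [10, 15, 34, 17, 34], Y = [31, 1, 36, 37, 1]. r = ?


Mean X = 22.0000, Mean Y = 21.2000
SD X = 10.059821, SD Y = 16.618062
Cov = -24.000000
r = -24.000000/(10.059821*16.618062) = -0.1436

r = -0.1436


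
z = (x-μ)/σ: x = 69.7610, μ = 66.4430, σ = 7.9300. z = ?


z = (69.7610 - 66.4430)/7.9300
= 3.3180/7.9300
= 0.4184

z = 0.4184


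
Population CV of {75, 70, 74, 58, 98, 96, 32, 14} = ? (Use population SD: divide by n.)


Mean = 64.6250
SD = 27.3721
CV = (27.3721/64.6250)*100 = 42.3554%

CV = 42.3554%


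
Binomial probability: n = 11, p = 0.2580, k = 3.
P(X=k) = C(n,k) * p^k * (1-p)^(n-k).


C(11,3) = 165
p^3 = 0.017174
(1-p)^8 = 0.091882
P = 165 * 0.017174 * 0.091882 = 0.2604

P(X=3) = 0.2604


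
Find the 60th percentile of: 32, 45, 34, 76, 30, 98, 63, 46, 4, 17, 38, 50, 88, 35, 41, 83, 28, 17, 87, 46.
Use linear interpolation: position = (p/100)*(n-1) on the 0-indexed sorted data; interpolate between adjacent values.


Sorted: 4, 17, 17, 28, 30, 32, 34, 35, 38, 41, 45, 46, 46, 50, 63, 76, 83, 87, 88, 98
n = 20
Index = 60/100 * 19 = 11.4000
Lower = data[11] = 46, Upper = data[12] = 46
P60 = 46 + 0.4000*(0) = 46.0000

P60 = 46.0000


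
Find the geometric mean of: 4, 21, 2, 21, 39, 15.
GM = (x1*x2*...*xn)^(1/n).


Product = 4 × 21 × 2 × 21 × 39 × 15 = 2063880
GM = 2063880^(1/6) = 11.2836

GM = 11.2836


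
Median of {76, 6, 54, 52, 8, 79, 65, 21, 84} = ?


Sorted: 6, 8, 21, 52, 54, 65, 76, 79, 84
n = 9 (odd)
Middle value = 54

Median = 54


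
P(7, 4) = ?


P(7,4) = 7!/3!
= 5040/6
= 840

P(7,4) = 840


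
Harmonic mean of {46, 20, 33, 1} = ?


Sum of reciprocals = 1/46 + 1/20 + 1/33 + 1/1 = 1.102042
HM = 4/1.102042 = 3.6296

HM = 3.6296


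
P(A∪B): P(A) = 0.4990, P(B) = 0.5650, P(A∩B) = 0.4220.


P(A∪B) = 0.4990 + 0.5650 - 0.4220
= 1.0640 - 0.4220
= 0.6420

P(A∪B) = 0.6420


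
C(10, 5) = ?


C(10,5) = 10!/(5! × 5!)
= 3628800/(120 × 120)
= 252

C(10,5) = 252


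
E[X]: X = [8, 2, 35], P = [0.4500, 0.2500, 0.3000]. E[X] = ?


E[X] = 8*0.4500 + 2*0.2500 + 35*0.3000
= 3.6000 + 0.5000 + 10.5000
= 14.6000

E[X] = 14.6000


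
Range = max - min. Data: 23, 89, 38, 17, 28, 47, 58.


Max = 89, Min = 17
Range = 89 - 17 = 72

Range = 72


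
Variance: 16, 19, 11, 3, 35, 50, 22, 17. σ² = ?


Mean = 21.6250
Squared deviations: 31.6406, 6.8906, 112.8906, 346.8906, 178.8906, 805.1406, 0.1406, 21.3906
Sum = 1503.8750
Variance = 1503.8750/8 = 187.9844

Variance = 187.9844


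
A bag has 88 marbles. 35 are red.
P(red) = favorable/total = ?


P = 35/88 = 0.3977

P = 0.3977


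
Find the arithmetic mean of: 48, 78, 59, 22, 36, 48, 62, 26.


Sum = 48 + 78 + 59 + 22 + 36 + 48 + 62 + 26 = 379
n = 8
Mean = 379/8 = 47.3750

Mean = 47.3750


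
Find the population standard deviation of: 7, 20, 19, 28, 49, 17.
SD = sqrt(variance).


Mean = 23.3333
Variance = 169.5556
SD = sqrt(169.5556) = 13.0213

SD = 13.0213


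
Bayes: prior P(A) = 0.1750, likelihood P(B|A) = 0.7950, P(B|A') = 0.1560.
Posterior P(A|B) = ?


P(B) = P(B|A)*P(A) + P(B|A')*P(A')
= 0.7950*0.1750 + 0.1560*0.8250
= 0.139125 + 0.128700 = 0.267825
P(A|B) = 0.139125/0.267825 = 0.5195

P(A|B) = 0.5195


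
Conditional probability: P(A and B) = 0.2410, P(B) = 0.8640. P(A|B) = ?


P(A|B) = 0.2410/0.8640 = 0.2789

P(A|B) = 0.2789


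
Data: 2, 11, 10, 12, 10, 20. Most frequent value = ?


Frequencies: 2:1, 10:2, 11:1, 12:1, 20:1
Max frequency = 2
Mode = 10

Mode = 10


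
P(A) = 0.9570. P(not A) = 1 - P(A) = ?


P(not A) = 1 - 0.9570 = 0.0430

P(not A) = 0.0430


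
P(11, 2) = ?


P(11,2) = 11!/9!
= 39916800/362880
= 110

P(11,2) = 110


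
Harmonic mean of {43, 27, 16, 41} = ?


Sum of reciprocals = 1/43 + 1/27 + 1/16 + 1/41 = 0.147183
HM = 4/0.147183 = 27.1770

HM = 27.1770


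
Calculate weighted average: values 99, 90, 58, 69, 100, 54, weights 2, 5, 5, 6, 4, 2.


Numerator = 99*2 + 90*5 + 58*5 + 69*6 + 100*4 + 54*2 = 1860
Denominator = 2 + 5 + 5 + 6 + 4 + 2 = 24
WM = 1860/24 = 77.5000

WM = 77.5000


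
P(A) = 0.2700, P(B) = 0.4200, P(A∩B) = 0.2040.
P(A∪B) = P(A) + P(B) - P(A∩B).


P(A∪B) = 0.2700 + 0.4200 - 0.2040
= 0.6900 - 0.2040
= 0.4860

P(A∪B) = 0.4860


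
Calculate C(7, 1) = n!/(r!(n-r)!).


C(7,1) = 7!/(1! × 6!)
= 5040/(1 × 720)
= 7

C(7,1) = 7


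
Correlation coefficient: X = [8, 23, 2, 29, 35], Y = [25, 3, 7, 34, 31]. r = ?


Mean X = 19.4000, Mean Y = 20.0000
SD X = 12.499600, SD Y = 12.649111
Cov = 82.800000
r = 82.800000/(12.499600*12.649111) = 0.5237

r = 0.5237


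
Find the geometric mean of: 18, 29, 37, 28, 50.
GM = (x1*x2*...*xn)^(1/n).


Product = 18 × 29 × 37 × 28 × 50 = 27039600
GM = 27039600^(1/5) = 30.6479

GM = 30.6479


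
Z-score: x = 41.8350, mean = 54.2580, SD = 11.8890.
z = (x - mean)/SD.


z = (41.8350 - 54.2580)/11.8890
= -12.4230/11.8890
= -1.0449

z = -1.0449


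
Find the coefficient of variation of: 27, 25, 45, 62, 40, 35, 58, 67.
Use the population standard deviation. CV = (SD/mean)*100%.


Mean = 44.8750
SD = 14.9619
CV = (14.9619/44.8750)*100 = 33.3414%

CV = 33.3414%


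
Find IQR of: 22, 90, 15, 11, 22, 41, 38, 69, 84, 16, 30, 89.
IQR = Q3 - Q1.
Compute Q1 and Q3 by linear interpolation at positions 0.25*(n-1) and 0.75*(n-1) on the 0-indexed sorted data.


Sorted: 11, 15, 16, 22, 22, 30, 38, 41, 69, 84, 89, 90
Q1 (25th %ile) = 20.5000
Q3 (75th %ile) = 72.7500
IQR = 72.7500 - 20.5000 = 52.2500

IQR = 52.2500
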